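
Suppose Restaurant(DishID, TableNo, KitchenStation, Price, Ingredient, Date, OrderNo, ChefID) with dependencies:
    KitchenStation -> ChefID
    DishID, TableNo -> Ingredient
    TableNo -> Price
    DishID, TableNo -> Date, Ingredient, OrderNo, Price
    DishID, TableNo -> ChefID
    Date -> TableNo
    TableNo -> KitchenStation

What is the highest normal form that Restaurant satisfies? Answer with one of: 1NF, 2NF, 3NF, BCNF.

Candidate keys: {Date, DishID}, {DishID, TableNo}. Prime attributes: {Date, DishID, TableNo}.
For KitchenStation -> ChefID we have {KitchenStation}⁺ = {ChefID, KitchenStation}; {KitchenStation} is not a superkey, so BCNF fails.
KitchenStation -> ChefID has non-prime {ChefID} on the right and a non-superkey on the left, so 3NF fails.
Since {Date} ⊂ {Date, DishID} and {Date}⁺ ⊇ {ChefID, KitchenStation, Price} with {ChefID, KitchenStation, Price} non-prime, there is a partial dependency; 2NF fails.

1NF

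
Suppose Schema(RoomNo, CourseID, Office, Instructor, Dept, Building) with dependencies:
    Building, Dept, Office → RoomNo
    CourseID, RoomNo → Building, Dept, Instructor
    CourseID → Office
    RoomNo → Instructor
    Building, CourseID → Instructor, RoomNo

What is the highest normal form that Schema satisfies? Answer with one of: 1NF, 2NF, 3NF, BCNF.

1NF

Candidate keys: {Building, CourseID}, {CourseID, RoomNo}. Prime attributes: {Building, CourseID, RoomNo}.
For Building, Dept, Office → RoomNo we have {Building, Dept, Office}⁺ = {Building, Dept, Instructor, Office, RoomNo}; {Building, Dept, Office} is not a superkey, so BCNF fails.
Because {Office} is non-prime and the left side of CourseID → Office is not a superkey, the relation is not in 3NF.
Since {CourseID} ⊂ {Building, CourseID} and {CourseID}⁺ ⊇ {Office} with {Office} non-prime, there is a partial dependency; 2NF fails.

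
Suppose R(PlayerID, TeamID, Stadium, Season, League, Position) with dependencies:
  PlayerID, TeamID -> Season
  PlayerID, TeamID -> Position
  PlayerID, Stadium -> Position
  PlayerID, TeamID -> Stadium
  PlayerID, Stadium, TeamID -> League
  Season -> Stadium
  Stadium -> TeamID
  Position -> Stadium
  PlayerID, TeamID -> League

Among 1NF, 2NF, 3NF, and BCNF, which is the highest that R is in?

Candidate keys: {PlayerID, Position}, {PlayerID, Season}, {PlayerID, Stadium}, {PlayerID, TeamID}. Prime attributes: {PlayerID, Position, Season, Stadium, TeamID}.
For Season -> Stadium we have {Season}⁺ = {Season, Stadium, TeamID}; {Season} is not a superkey, so BCNF fails.
Its right-hand attributes {Stadium} are all prime, as are those of every other non-superkey FD — the relation is in 3NF.

3NF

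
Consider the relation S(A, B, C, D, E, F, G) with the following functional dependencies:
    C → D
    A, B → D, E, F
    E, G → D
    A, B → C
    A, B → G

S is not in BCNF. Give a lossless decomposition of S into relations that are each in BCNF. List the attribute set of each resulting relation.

{A, B, C, E, F, G}; {C, D}

Candidate key of the original relation: {A, B}.
Within {A, B, C, D, E, F, G}: {C}⁺ ∩ {A, B, C, D, E, F, G} = {C, D}, not the whole set, so C → D violates BCNF; decompose into {C, D} and {A, B, C, E, F, G}.
{C, D} has no BCNF violation.
{A, B, C, E, F, G} has no BCNF violation.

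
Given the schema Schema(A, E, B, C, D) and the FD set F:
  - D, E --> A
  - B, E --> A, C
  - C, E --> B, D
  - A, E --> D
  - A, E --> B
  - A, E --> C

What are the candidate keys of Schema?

No FD produces {E}, so it must be in every candidate key.
{A, E}⁺ = {A, B, C, D, E} — all of the relation — so {A, E} is a candidate key.
{B, E}⁺ = {A, B, C, D, E} — all of the relation — so {B, E} is a candidate key.
{C, E}⁺ = {A, B, C, D, E} — all of the relation — so {C, E} is a candidate key.
{D, E}⁺ = {A, B, C, D, E} — all of the relation — so {D, E} is a candidate key.
Any other superkey properly contains one of these, so there are no further candidate keys.

{A, E}, {B, E}, {C, E}, {D, E}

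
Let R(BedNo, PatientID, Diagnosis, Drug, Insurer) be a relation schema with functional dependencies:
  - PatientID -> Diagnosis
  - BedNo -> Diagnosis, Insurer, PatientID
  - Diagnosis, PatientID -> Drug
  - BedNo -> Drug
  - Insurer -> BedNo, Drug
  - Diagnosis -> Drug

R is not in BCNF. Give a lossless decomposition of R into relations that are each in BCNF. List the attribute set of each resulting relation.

Candidate keys of the original relation: {BedNo}, {Insurer}.
{BedNo, Diagnosis, Drug, Insurer, PatientID}: {PatientID} determines {Diagnosis, Drug, PatientID} here but is not a superkey — split on PatientID -> Diagnosis, Drug, giving {Diagnosis, Drug, PatientID} and {BedNo, Insurer, PatientID}.
{Diagnosis, Drug, PatientID}: {Diagnosis} determines {Diagnosis, Drug} here but is not a superkey — split on Diagnosis -> Drug, giving {Diagnosis, Drug} and {Diagnosis, PatientID}.
{Diagnosis, Drug}: every determinant is a superkey — BCNF.
{Diagnosis, PatientID}: every determinant is a superkey — BCNF.
{BedNo, Insurer, PatientID}: every determinant is a superkey — BCNF.

{BedNo, Insurer, PatientID}; {Diagnosis, Drug}; {Diagnosis, PatientID}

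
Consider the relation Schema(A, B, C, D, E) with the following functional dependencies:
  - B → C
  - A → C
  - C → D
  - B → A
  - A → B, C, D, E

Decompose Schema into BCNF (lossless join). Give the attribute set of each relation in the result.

{A, B, C, E}; {C, D}

Candidate keys of the original relation: {A}, {B}.
In {A, B, C, D, E}, {C} is not a superkey ({C}⁺ restricted to this set is {C, D}), so split on C → D into {C, D} and {A, B, C, E}.
{C, D} has no BCNF violation.
{A, B, C, E} has no BCNF violation.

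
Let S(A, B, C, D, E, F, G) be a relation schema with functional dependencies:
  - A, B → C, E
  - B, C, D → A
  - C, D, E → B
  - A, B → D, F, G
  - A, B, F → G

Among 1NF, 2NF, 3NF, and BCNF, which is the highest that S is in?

BCNF

Candidate keys: {A, B}, {B, C, D}, {C, D, E}. Prime attributes: {A, B, C, D, E}.
Each dependency's left side is a superkey — BCNF holds.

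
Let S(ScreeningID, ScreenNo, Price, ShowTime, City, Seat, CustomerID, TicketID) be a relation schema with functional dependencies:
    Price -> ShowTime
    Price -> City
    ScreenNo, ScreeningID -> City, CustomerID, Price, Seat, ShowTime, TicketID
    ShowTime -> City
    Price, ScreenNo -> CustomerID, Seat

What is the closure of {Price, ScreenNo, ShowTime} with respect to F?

{City, CustomerID, Price, ScreenNo, Seat, ShowTime}

Start with {Price, ScreenNo, ShowTime}.
Price -> City applies; add {City} → now {City, Price, ScreenNo, ShowTime}.
Price, ScreenNo -> CustomerID, Seat applies; add {CustomerID, Seat} → now {City, CustomerID, Price, ScreenNo, Seat, ShowTime}.
No further FD applies.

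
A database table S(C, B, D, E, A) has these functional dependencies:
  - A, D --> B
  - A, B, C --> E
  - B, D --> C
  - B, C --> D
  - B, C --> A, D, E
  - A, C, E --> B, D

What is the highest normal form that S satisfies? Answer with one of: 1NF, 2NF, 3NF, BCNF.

BCNF

Candidate keys: {A, C, E}, {A, D}, {B, C}, {B, D}. Prime attributes: {A, B, C, D, E}.
The left-hand side of every FD is a superkey, so BCNF is satisfied.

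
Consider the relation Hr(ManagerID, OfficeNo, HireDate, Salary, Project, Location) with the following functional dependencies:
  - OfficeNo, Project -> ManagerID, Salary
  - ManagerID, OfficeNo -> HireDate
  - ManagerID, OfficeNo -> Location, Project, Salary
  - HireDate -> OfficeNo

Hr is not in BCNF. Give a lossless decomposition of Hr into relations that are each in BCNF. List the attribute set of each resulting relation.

{HireDate, Location, ManagerID, Project, Salary}; {HireDate, OfficeNo}

Candidate keys of the original relation: {HireDate, ManagerID}, {HireDate, Project}, {ManagerID, OfficeNo}, {OfficeNo, Project}.
In {HireDate, Location, ManagerID, OfficeNo, Project, Salary}, {HireDate} is not a superkey ({HireDate}⁺ restricted to this set is {HireDate, OfficeNo}), so split on HireDate -> OfficeNo into {HireDate, OfficeNo} and {HireDate, Location, ManagerID, Project, Salary}.
{HireDate, OfficeNo}: every determinant is a superkey — BCNF.
{HireDate, Location, ManagerID, Project, Salary}: every determinant is a superkey — BCNF.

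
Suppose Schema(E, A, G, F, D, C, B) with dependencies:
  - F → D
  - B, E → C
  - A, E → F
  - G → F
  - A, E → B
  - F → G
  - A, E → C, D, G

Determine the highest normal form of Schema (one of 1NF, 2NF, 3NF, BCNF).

Candidate key: {A, E}. Prime attributes: {A, E}.
For F → D we have {F}⁺ = {D, F, G}; {F} is not a superkey, so BCNF fails.
F → D determines the non-prime attribute {D} from a non-superkey — 3NF is violated.
No proper subset of a key has a non-prime attribute in its closure, so there is no partial dependency; 2NF holds.

2NF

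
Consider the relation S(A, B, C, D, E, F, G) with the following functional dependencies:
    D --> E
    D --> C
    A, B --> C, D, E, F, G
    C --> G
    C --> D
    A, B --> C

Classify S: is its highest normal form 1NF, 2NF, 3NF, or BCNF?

2NF

Candidate key: {A, B}. Prime attributes: {A, B}.
D --> E breaks BCNF: {D}⁺ = {C, D, E, G}, so {D} is not a superkey.
D --> E determines the non-prime attribute {E} from a non-superkey — 3NF is violated.
Checking every proper subset of each key, none determines a non-prime attribute — 2NF is satisfied.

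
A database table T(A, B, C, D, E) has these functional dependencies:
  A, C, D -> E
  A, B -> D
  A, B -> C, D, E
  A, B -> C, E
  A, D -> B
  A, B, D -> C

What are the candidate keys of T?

Attributes never on any right-hand side: {A} — every candidate key must contain it.
{A, B} is a candidate key since {A, B}⁺ = {A, B, C, D, E} covers every attribute.
{A, D} is a candidate key since {A, D}⁺ = {A, B, C, D, E} covers every attribute.
Any other superkey properly contains one of these, so there are no further candidate keys.

{A, B}, {A, D}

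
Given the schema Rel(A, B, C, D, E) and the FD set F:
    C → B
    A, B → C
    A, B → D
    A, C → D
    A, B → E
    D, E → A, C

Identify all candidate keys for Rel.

{A, B} is a candidate key since {A, B}⁺ = {A, B, C, D, E} covers every attribute.
{A, C} is a candidate key since {A, C}⁺ = {A, B, C, D, E} covers every attribute.
{D, E} is a candidate key since {D, E}⁺ = {A, B, C, D, E} covers every attribute.
No proper subset of any of these is a key, and no other minimal superkey exists.

{A, B}, {A, C}, {D, E}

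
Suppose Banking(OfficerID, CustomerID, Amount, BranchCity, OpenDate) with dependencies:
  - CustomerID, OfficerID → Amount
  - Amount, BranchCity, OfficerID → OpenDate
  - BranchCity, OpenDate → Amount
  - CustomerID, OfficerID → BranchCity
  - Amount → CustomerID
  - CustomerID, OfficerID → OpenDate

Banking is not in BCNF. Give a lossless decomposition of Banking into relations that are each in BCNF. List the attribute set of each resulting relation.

Candidate keys of the original relation: {Amount, OfficerID}, {BranchCity, OfficerID, OpenDate}, {CustomerID, OfficerID}.
Within {Amount, BranchCity, CustomerID, OfficerID, OpenDate}: {BranchCity, OpenDate}⁺ ∩ {Amount, BranchCity, CustomerID, OfficerID, OpenDate} = {Amount, BranchCity, CustomerID, OpenDate}, not the whole set, so BranchCity, OpenDate → Amount, CustomerID violates BCNF; decompose into {Amount, BranchCity, CustomerID, OpenDate} and {BranchCity, OfficerID, OpenDate}.
Within {Amount, BranchCity, CustomerID, OpenDate}: {Amount}⁺ ∩ {Amount, BranchCity, CustomerID, OpenDate} = {Amount, CustomerID}, not the whole set, so Amount → CustomerID violates BCNF; decompose into {Amount, CustomerID} and {Amount, BranchCity, OpenDate}.
{Amount, CustomerID}: every determinant is a superkey — BCNF.
{Amount, BranchCity, OpenDate}: every determinant is a superkey — BCNF.
{BranchCity, OfficerID, OpenDate}: every determinant is a superkey — BCNF.

{Amount, BranchCity, OpenDate}; {Amount, CustomerID}; {BranchCity, OfficerID, OpenDate}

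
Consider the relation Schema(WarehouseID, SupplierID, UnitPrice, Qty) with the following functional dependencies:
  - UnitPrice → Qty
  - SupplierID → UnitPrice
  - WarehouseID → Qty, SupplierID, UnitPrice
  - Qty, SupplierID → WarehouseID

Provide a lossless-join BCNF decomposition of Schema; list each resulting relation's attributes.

Candidate keys of the original relation: {SupplierID}, {WarehouseID}.
In {Qty, SupplierID, UnitPrice, WarehouseID}, {UnitPrice} is not a superkey ({UnitPrice}⁺ restricted to this set is {Qty, UnitPrice}), so split on UnitPrice → Qty into {Qty, UnitPrice} and {SupplierID, UnitPrice, WarehouseID}.
{Qty, UnitPrice} is in BCNF.
{SupplierID, UnitPrice, WarehouseID} is in BCNF.

{Qty, UnitPrice}; {SupplierID, UnitPrice, WarehouseID}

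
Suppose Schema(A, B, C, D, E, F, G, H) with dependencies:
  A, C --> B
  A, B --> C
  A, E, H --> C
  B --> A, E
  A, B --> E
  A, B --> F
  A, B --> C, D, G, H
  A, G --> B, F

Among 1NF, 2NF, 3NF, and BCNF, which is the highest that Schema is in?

BCNF

Candidate keys: {A, C}, {A, E, H}, {A, G}, {B}. Prime attributes: {A, B, C, E, G, H}.
The left-hand side of every FD is a superkey, so BCNF is satisfied.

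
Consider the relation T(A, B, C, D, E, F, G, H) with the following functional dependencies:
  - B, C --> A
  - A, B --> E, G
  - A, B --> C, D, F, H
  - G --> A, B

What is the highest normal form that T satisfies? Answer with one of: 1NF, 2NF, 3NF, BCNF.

Candidate keys: {A, B}, {B, C}, {G}. Prime attributes: {A, B, C, G}.
Every FD has a superkey on the left, so the relation is in BCNF.

BCNF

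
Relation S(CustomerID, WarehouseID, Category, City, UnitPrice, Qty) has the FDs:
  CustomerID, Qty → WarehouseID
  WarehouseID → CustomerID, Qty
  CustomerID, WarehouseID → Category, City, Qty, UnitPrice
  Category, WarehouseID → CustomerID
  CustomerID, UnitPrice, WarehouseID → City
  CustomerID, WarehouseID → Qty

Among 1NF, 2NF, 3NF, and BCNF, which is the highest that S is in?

BCNF

Candidate keys: {CustomerID, Qty}, {WarehouseID}. Prime attributes: {CustomerID, Qty, WarehouseID}.
Each dependency's left side is a superkey — BCNF holds.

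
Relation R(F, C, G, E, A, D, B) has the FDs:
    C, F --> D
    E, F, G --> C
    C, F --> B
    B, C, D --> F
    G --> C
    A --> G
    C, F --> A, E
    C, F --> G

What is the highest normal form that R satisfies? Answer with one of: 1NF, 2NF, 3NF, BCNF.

3NF

Candidate keys: {A, B, D}, {A, F}, {B, C, D}, {B, D, G}, {C, F}, {F, G}. Prime attributes: {A, B, C, D, F, G}.
For G --> C we have {G}⁺ = {C, G}; {G} is not a superkey, so BCNF fails.
Since {C} ⊆ prime attributes and every other non-superkey FD also has a prime right side, the schema is in 3NF.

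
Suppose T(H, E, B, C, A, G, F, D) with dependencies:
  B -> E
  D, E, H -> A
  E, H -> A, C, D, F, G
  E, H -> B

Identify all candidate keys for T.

Attributes never on any right-hand side: {H} — every candidate key must contain it.
Closure of {B, H} is {A, B, C, D, E, F, G, H}, the whole schema; {B, H} is a candidate key.
Closure of {E, H} is {A, B, C, D, E, F, G, H}, the whole schema; {E, H} is a candidate key.
These are minimal and exhaustive — every other superkey contains one of them.

{B, H}, {E, H}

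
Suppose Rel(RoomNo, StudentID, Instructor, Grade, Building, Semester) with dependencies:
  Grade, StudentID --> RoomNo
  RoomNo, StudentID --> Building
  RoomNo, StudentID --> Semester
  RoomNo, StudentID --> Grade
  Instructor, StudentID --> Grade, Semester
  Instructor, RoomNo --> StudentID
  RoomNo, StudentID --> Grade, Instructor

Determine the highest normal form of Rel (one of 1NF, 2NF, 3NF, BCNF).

BCNF

Candidate keys: {Grade, StudentID}, {Instructor, RoomNo}, {Instructor, StudentID}, {RoomNo, StudentID}. Prime attributes: {Grade, Instructor, RoomNo, StudentID}.
Every FD has a superkey on the left, so the relation is in BCNF.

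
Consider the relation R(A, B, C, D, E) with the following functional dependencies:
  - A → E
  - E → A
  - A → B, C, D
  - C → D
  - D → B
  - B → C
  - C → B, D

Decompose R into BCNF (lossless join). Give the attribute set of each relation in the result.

{A, C, E}; {B, C, D}

Candidate keys of the original relation: {A}, {E}.
In {A, B, C, D, E}, {C} is not a superkey ({C}⁺ restricted to this set is {B, C, D}), so split on C → B, D into {B, C, D} and {A, C, E}.
{B, C, D}: every determinant is a superkey — BCNF.
{A, C, E}: every determinant is a superkey — BCNF.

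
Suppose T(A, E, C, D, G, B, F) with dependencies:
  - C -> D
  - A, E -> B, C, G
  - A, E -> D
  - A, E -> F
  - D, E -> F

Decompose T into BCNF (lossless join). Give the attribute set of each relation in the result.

{A, B, C, E, G}; {C, D}; {C, E, F}

Candidate key of the original relation: {A, E}.
{A, B, C, D, E, F, G}: {C} determines {C, D} here but is not a superkey — split on C -> D, giving {C, D} and {A, B, C, E, F, G}.
{C, D}: every determinant is a superkey — BCNF.
{A, B, C, E, F, G}: {C, E} determines {C, E, F} here but is not a superkey — split on C, E -> F, giving {C, E, F} and {A, B, C, E, G}.
{C, E, F}: every determinant is a superkey — BCNF.
{A, B, C, E, G}: every determinant is a superkey — BCNF.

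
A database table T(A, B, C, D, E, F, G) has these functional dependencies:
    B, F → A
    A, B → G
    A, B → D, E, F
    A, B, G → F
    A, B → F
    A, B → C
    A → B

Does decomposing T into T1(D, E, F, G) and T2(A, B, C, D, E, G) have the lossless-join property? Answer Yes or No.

No

The shared attributes are {D, E, G} and {D, E, G}⁺ = {D, E, G}.
T1 ⊄ {D, E, G} and T2 ⊄ {D, E, G}, so the split is lossy.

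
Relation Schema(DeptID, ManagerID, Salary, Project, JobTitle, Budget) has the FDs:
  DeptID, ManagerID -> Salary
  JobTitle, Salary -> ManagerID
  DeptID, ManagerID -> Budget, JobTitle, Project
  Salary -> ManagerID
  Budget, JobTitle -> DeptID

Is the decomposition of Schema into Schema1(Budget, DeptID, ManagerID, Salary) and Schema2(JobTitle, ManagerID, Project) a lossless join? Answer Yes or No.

The shared attributes are {ManagerID} and {ManagerID}⁺ = {ManagerID}.
Neither Schema1 nor Schema2 is contained in that closure, so the decomposition is lossy.

No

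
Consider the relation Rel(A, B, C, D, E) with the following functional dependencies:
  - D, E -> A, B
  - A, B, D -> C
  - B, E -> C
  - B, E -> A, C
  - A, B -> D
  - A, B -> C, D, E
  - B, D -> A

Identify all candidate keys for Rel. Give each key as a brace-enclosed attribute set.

{A, B} is a candidate key since {A, B}⁺ = {A, B, C, D, E} covers every attribute.
{B, D} is a candidate key since {B, D}⁺ = {A, B, C, D, E} covers every attribute.
{B, E} is a candidate key since {B, E}⁺ = {A, B, C, D, E} covers every attribute.
{D, E} is a candidate key since {D, E}⁺ = {A, B, C, D, E} covers every attribute.
No proper subset of any of these is a key, and no other minimal superkey exists.

{A, B}, {B, D}, {B, E}, {D, E}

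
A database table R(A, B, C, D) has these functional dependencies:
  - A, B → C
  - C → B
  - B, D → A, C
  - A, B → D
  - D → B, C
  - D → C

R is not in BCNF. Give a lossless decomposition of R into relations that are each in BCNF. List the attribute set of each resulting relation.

Candidate keys of the original relation: {A, B}, {A, C}, {D}.
{A, B, C, D}: {C} determines {B, C} here but is not a superkey — split on C → B, giving {B, C} and {A, C, D}.
{B, C}: every determinant is a superkey — BCNF.
{A, C, D}: every determinant is a superkey — BCNF.

{A, C, D}; {B, C}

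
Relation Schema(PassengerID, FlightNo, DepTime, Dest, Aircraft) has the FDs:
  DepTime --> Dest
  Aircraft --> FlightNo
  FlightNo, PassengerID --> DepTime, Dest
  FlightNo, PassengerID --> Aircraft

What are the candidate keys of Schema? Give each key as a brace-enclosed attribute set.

{Aircraft, PassengerID}, {FlightNo, PassengerID}

{PassengerID} never appears on the right of any FD, so every key must include it.
{Aircraft, PassengerID}⁺ = {Aircraft, DepTime, Dest, FlightNo, PassengerID} — all of the relation — so {Aircraft, PassengerID} is a candidate key.
{FlightNo, PassengerID}⁺ = {Aircraft, DepTime, Dest, FlightNo, PassengerID} — all of the relation — so {FlightNo, PassengerID} is a candidate key.
Any other superkey properly contains one of these, so there are no further candidate keys.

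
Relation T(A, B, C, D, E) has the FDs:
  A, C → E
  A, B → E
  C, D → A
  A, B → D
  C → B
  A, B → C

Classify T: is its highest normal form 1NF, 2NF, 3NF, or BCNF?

3NF

Candidate keys: {A, B}, {A, C}, {C, D}. Prime attributes: {A, B, C, D}.
C → B: {C}⁺ = {B, C}, which is not all of the attributes, so the left side is not a superkey — BCNF is violated.
Its right-hand attributes {B} are all prime, as are those of every other non-superkey FD — the relation is in 3NF.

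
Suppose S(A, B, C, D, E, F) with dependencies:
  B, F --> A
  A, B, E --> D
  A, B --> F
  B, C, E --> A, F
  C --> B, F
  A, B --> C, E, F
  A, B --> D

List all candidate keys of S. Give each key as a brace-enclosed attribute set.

{A, B}, {B, F}, {C}

{C} is a candidate key since {C}⁺ = {A, B, C, D, E, F} covers every attribute.
{A, B} is a candidate key since {A, B}⁺ = {A, B, C, D, E, F} covers every attribute.
{B, F} is a candidate key since {B, F}⁺ = {A, B, C, D, E, F} covers every attribute.
Any other superkey properly contains one of these, so there are no further candidate keys.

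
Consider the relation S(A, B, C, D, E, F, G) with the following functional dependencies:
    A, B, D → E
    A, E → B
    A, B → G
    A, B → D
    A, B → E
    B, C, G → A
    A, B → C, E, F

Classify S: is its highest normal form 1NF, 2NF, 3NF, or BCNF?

Candidate keys: {A, B}, {A, E}, {B, C, G}. Prime attributes: {A, B, C, E, G}.
Each dependency's left side is a superkey — BCNF holds.

BCNF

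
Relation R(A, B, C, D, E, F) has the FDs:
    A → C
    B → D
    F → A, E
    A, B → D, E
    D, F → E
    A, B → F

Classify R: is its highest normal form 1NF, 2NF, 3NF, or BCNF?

1NF

Candidate keys: {A, B}, {B, F}. Prime attributes: {A, B, F}.
A → C: {A}⁺ = {A, C}, which is not all of the attributes, so the left side is not a superkey — BCNF is violated.
Because {C} is non-prime and the left side of A → C is not a superkey, the relation is not in 3NF.
Since {A} ⊂ {A, B} and {A}⁺ ⊇ {C} with {C} non-prime, there is a partial dependency; 2NF fails.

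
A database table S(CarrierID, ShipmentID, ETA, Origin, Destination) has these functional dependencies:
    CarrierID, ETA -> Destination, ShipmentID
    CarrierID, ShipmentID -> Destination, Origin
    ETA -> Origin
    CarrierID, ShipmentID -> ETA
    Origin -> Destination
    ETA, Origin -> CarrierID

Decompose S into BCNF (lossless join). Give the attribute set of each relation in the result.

{CarrierID, ETA, Origin, ShipmentID}; {Destination, Origin}

Candidate keys of the original relation: {CarrierID, ShipmentID}, {ETA}.
In {CarrierID, Destination, ETA, Origin, ShipmentID}, {Origin} is not a superkey ({Origin}⁺ restricted to this set is {Destination, Origin}), so split on Origin -> Destination into {Destination, Origin} and {CarrierID, ETA, Origin, ShipmentID}.
{Destination, Origin}: every determinant is a superkey — BCNF.
{CarrierID, ETA, Origin, ShipmentID}: every determinant is a superkey — BCNF.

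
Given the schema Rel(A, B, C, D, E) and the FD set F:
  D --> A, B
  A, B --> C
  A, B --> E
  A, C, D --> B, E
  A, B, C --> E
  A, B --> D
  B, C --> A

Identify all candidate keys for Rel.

{D}⁺ = {A, B, C, D, E}, which is every attribute, so {D} is a candidate key.
{A, B}⁺ = {A, B, C, D, E}, which is every attribute, so {A, B} is a candidate key.
{B, C}⁺ = {A, B, C, D, E}, which is every attribute, so {B, C} is a candidate key.
No proper subset of any of these is a key, and no other minimal superkey exists.

{A, B}, {B, C}, {D}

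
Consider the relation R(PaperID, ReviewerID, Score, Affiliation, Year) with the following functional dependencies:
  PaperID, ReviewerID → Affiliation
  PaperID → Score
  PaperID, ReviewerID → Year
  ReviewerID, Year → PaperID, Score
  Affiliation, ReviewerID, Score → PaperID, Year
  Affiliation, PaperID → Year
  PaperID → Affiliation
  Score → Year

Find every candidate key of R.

No FD produces {ReviewerID}, so it must be in every candidate key.
Closure of {PaperID, ReviewerID} is {Affiliation, PaperID, ReviewerID, Score, Year}, the whole schema; {PaperID, ReviewerID} is a candidate key.
Closure of {ReviewerID, Score} is {Affiliation, PaperID, ReviewerID, Score, Year}, the whole schema; {ReviewerID, Score} is a candidate key.
Closure of {ReviewerID, Year} is {Affiliation, PaperID, ReviewerID, Score, Year}, the whole schema; {ReviewerID, Year} is a candidate key.
No proper subset of any of these is a key, and no other minimal superkey exists.

{PaperID, ReviewerID}, {ReviewerID, Score}, {ReviewerID, Year}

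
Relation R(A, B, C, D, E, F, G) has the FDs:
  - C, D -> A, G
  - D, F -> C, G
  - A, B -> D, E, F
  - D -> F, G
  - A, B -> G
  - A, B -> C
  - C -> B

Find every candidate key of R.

{A, B}, {A, C}, {D}

{D}⁺ = {A, B, C, D, E, F, G} — all of the relation — so {D} is a candidate key.
{A, B}⁺ = {A, B, C, D, E, F, G} — all of the relation — so {A, B} is a candidate key.
{A, C}⁺ = {A, B, C, D, E, F, G} — all of the relation — so {A, C} is a candidate key.
These are minimal and exhaustive — every other superkey contains one of them.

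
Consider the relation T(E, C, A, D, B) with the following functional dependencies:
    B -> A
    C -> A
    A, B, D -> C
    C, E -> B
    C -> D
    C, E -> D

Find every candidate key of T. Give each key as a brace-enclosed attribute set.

{B, D, E}, {C, E}

Attributes never on any right-hand side: {E} — every candidate key must contain it.
{C, E} is a candidate key since {C, E}⁺ = {A, B, C, D, E} covers every attribute.
{B, D, E} is a candidate key since {B, D, E}⁺ = {A, B, C, D, E} covers every attribute.
No proper subset of any of these is a key, and no other minimal superkey exists.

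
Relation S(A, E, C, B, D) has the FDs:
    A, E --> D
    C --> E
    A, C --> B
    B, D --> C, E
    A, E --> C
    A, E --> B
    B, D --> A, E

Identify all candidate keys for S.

{A, C}⁺ = {A, B, C, D, E} — all of the relation — so {A, C} is a candidate key.
{A, E}⁺ = {A, B, C, D, E} — all of the relation — so {A, E} is a candidate key.
{B, D}⁺ = {A, B, C, D, E} — all of the relation — so {B, D} is a candidate key.
Any other superkey properly contains one of these, so there are no further candidate keys.

{A, C}, {A, E}, {B, D}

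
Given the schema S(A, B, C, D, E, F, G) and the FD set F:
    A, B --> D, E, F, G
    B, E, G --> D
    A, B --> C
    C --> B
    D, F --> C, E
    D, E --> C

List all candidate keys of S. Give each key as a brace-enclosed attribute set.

No FD produces {A}, so it must be in every candidate key.
{A, B}⁺ = {A, B, C, D, E, F, G}, which is every attribute, so {A, B} is a candidate key.
{A, C}⁺ = {A, B, C, D, E, F, G}, which is every attribute, so {A, C} is a candidate key.
{A, D, E}⁺ = {A, B, C, D, E, F, G}, which is every attribute, so {A, D, E} is a candidate key.
{A, D, F}⁺ = {A, B, C, D, E, F, G}, which is every attribute, so {A, D, F} is a candidate key.
No proper subset of any of these is a key, and no other minimal superkey exists.

{A, B}, {A, C}, {A, D, E}, {A, D, F}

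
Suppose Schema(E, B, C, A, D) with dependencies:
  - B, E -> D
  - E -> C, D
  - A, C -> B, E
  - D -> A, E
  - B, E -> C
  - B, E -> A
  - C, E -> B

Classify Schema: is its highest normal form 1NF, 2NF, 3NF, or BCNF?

Candidate keys: {A, C}, {D}, {E}. Prime attributes: {A, C, D, E}.
Each dependency's left side is a superkey — BCNF holds.

BCNF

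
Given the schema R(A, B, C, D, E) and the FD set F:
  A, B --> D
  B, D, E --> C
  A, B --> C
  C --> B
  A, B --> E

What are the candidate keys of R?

{A, B}, {A, C}

Attributes never on any right-hand side: {A} — every candidate key must contain it.
Closure of {A, B} is {A, B, C, D, E}, the whole schema; {A, B} is a candidate key.
Closure of {A, C} is {A, B, C, D, E}, the whole schema; {A, C} is a candidate key.
Any other superkey properly contains one of these, so there are no further candidate keys.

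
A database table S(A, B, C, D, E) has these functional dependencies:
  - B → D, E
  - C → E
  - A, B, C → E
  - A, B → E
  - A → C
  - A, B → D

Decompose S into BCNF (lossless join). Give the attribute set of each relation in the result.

Candidate key of the original relation: {A, B}.
Within {A, B, C, D, E}: {B}⁺ ∩ {A, B, C, D, E} = {B, D, E}, not the whole set, so B → D, E violates BCNF; decompose into {B, D, E} and {A, B, C}.
{B, D, E}: every determinant is a superkey — BCNF.
Within {A, B, C}: {A}⁺ ∩ {A, B, C} = {A, C}, not the whole set, so A → C violates BCNF; decompose into {A, C} and {A, B}.
{A, C}: every determinant is a superkey — BCNF.
{A, B}: every determinant is a superkey — BCNF.

{A, B}; {A, C}; {B, D, E}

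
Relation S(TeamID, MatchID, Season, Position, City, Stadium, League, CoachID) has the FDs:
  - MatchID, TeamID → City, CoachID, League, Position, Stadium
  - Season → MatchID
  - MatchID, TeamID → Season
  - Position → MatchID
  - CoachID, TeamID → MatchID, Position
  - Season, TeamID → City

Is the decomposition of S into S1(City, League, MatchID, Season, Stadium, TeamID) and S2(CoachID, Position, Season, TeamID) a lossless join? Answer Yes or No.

S1 ∩ S2 = {Season, TeamID}; its closure under F is {City, CoachID, League, MatchID, Position, Season, Stadium, TeamID}.
S1 is contained in that closure, so S1 ∩ S2 → S1 holds and the join is lossless.

Yes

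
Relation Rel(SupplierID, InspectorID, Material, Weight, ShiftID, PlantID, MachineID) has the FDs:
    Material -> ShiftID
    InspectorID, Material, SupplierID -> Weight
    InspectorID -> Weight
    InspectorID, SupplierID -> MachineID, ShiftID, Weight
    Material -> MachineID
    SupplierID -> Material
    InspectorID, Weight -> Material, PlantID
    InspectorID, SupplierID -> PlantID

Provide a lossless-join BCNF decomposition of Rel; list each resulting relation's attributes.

{InspectorID, Material, PlantID, Weight}; {InspectorID, SupplierID}; {MachineID, Material, ShiftID}

Candidate key of the original relation: {InspectorID, SupplierID}.
{InspectorID, MachineID, Material, PlantID, ShiftID, SupplierID, Weight}: {Material} determines {MachineID, Material, ShiftID} here but is not a superkey — split on Material -> MachineID, ShiftID, giving {MachineID, Material, ShiftID} and {InspectorID, Material, PlantID, SupplierID, Weight}.
{MachineID, Material, ShiftID}: every determinant is a superkey — BCNF.
{InspectorID, Material, PlantID, SupplierID, Weight}: {InspectorID} determines {InspectorID, Material, PlantID, Weight} here but is not a superkey — split on InspectorID -> Material, PlantID, Weight, giving {InspectorID, Material, PlantID, Weight} and {InspectorID, SupplierID}.
{InspectorID, Material, PlantID, Weight}: every determinant is a superkey — BCNF.
{InspectorID, SupplierID}: every determinant is a superkey — BCNF.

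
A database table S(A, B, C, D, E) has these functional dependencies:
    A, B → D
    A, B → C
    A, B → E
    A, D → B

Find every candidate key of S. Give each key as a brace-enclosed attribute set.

{A, B}, {A, D}

Attributes never on any right-hand side: {A} — every candidate key must contain it.
{A, B}⁺ = {A, B, C, D, E} — all of the relation — so {A, B} is a candidate key.
{A, D}⁺ = {A, B, C, D, E} — all of the relation — so {A, D} is a candidate key.
These are minimal and exhaustive — every other superkey contains one of them.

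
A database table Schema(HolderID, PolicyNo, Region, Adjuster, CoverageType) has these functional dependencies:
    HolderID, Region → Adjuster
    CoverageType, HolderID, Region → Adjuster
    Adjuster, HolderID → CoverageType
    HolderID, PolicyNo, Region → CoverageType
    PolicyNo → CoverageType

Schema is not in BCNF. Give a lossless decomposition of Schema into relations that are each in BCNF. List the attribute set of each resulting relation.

Candidate key of the original relation: {HolderID, PolicyNo, Region}.
In {Adjuster, CoverageType, HolderID, PolicyNo, Region}, {HolderID, Region} is not a superkey ({HolderID, Region}⁺ restricted to this set is {Adjuster, CoverageType, HolderID, Region}), so split on HolderID, Region → Adjuster, CoverageType into {Adjuster, CoverageType, HolderID, Region} and {HolderID, PolicyNo, Region}.
In {Adjuster, CoverageType, HolderID, Region}, {Adjuster, HolderID} is not a superkey ({Adjuster, HolderID}⁺ restricted to this set is {Adjuster, CoverageType, HolderID}), so split on Adjuster, HolderID → CoverageType into {Adjuster, CoverageType, HolderID} and {Adjuster, HolderID, Region}.
{Adjuster, CoverageType, HolderID}: every determinant is a superkey — BCNF.
{Adjuster, HolderID, Region}: every determinant is a superkey — BCNF.
{HolderID, PolicyNo, Region}: every determinant is a superkey — BCNF.

{Adjuster, CoverageType, HolderID}; {Adjuster, HolderID, Region}; {HolderID, PolicyNo, Region}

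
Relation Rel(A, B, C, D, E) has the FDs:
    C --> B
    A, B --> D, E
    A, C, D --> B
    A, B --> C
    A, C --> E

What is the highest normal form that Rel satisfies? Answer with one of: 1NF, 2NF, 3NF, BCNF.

Candidate keys: {A, B}, {A, C}. Prime attributes: {A, B, C}.
C --> B breaks BCNF: {C}⁺ = {B, C}, so {C} is not a superkey.
But every attribute on its right side ({B}) is prime, and the same holds for every other non-superkey FD, so 3NF still holds.

3NF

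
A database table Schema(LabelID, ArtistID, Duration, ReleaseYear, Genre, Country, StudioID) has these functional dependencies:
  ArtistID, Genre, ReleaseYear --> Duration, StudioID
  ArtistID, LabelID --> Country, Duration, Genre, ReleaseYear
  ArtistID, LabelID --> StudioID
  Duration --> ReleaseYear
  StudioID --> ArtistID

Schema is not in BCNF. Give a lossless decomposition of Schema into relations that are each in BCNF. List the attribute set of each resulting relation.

{ArtistID, Country, Genre, LabelID, ReleaseYear}; {ArtistID, StudioID}; {Duration, Genre, StudioID}; {Duration, ReleaseYear}

Candidate keys of the original relation: {ArtistID, LabelID}, {LabelID, StudioID}.
{ArtistID, Country, Duration, Genre, LabelID, ReleaseYear, StudioID}: {ArtistID, Genre, ReleaseYear} determines {ArtistID, Duration, Genre, ReleaseYear, StudioID} here but is not a superkey — split on ArtistID, Genre, ReleaseYear --> Duration, StudioID, giving {ArtistID, Duration, Genre, ReleaseYear, StudioID} and {ArtistID, Country, Genre, LabelID, ReleaseYear}.
{ArtistID, Duration, Genre, ReleaseYear, StudioID}: {Duration} determines {Duration, ReleaseYear} here but is not a superkey — split on Duration --> ReleaseYear, giving {Duration, ReleaseYear} and {ArtistID, Duration, Genre, StudioID}.
{Duration, ReleaseYear} has no BCNF violation.
{ArtistID, Duration, Genre, StudioID}: {StudioID} determines {ArtistID, StudioID} here but is not a superkey — split on StudioID --> ArtistID, giving {ArtistID, StudioID} and {Duration, Genre, StudioID}.
{ArtistID, StudioID} has no BCNF violation.
{Duration, Genre, StudioID} has no BCNF violation.
{ArtistID, Country, Genre, LabelID, ReleaseYear} has no BCNF violation.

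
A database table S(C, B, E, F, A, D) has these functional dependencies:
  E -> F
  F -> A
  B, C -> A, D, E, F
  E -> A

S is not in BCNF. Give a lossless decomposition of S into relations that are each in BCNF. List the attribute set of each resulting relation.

Candidate key of the original relation: {B, C}.
{A, B, C, D, E, F}: {E} determines {A, E, F} here but is not a superkey — split on E -> A, F, giving {A, E, F} and {B, C, D, E}.
{A, E, F}: {F} determines {A, F} here but is not a superkey — split on F -> A, giving {A, F} and {E, F}.
{A, F} is in BCNF.
{E, F} is in BCNF.
{B, C, D, E} is in BCNF.

{A, F}; {B, C, D, E}; {E, F}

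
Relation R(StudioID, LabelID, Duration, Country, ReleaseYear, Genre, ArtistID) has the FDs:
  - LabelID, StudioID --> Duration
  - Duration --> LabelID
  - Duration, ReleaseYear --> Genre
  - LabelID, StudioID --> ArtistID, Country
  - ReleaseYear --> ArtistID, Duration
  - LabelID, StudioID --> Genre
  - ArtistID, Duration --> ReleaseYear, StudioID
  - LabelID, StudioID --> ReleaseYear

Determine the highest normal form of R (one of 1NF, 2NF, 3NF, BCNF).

3NF

Candidate keys: {ArtistID, Duration}, {Duration, StudioID}, {LabelID, StudioID}, {ReleaseYear}. Prime attributes: {ArtistID, Duration, LabelID, ReleaseYear, StudioID}.
Duration --> LabelID: {Duration}⁺ = {Duration, LabelID}, which is not all of the attributes, so the left side is not a superkey — BCNF is violated.
But every attribute on its right side ({LabelID}) is prime, and the same holds for every other non-superkey FD, so 3NF still holds.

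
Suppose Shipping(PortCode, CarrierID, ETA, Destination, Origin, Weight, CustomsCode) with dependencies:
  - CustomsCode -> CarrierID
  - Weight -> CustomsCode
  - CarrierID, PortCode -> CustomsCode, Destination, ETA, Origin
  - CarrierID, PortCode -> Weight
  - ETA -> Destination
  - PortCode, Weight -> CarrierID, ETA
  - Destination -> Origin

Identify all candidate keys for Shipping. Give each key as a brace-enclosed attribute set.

{PortCode} never appears on the right of any FD, so every key must include it.
{CarrierID, PortCode}⁺ = {CarrierID, CustomsCode, Destination, ETA, Origin, PortCode, Weight} — all of the relation — so {CarrierID, PortCode} is a candidate key.
{CustomsCode, PortCode}⁺ = {CarrierID, CustomsCode, Destination, ETA, Origin, PortCode, Weight} — all of the relation — so {CustomsCode, PortCode} is a candidate key.
{PortCode, Weight}⁺ = {CarrierID, CustomsCode, Destination, ETA, Origin, PortCode, Weight} — all of the relation — so {PortCode, Weight} is a candidate key.
Any other superkey properly contains one of these, so there are no further candidate keys.

{CarrierID, PortCode}, {CustomsCode, PortCode}, {PortCode, Weight}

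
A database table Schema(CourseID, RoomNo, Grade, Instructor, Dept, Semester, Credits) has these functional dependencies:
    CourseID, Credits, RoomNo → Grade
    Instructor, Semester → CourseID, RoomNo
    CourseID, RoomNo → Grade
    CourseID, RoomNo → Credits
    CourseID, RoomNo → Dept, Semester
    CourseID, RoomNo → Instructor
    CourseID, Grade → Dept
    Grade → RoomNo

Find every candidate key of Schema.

{CourseID, Grade}⁺ = {CourseID, Credits, Dept, Grade, Instructor, RoomNo, Semester}, which is every attribute, so {CourseID, Grade} is a candidate key.
{CourseID, RoomNo}⁺ = {CourseID, Credits, Dept, Grade, Instructor, RoomNo, Semester}, which is every attribute, so {CourseID, RoomNo} is a candidate key.
{Instructor, Semester}⁺ = {CourseID, Credits, Dept, Grade, Instructor, RoomNo, Semester}, which is every attribute, so {Instructor, Semester} is a candidate key.
These are minimal and exhaustive — every other superkey contains one of them.

{CourseID, Grade}, {CourseID, RoomNo}, {Instructor, Semester}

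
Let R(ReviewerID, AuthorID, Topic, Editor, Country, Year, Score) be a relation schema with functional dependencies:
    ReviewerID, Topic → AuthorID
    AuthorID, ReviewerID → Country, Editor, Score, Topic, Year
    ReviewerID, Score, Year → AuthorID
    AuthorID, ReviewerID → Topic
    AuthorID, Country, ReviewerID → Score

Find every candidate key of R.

No FD produces {ReviewerID}, so it must be in every candidate key.
Closure of {AuthorID, ReviewerID} is {AuthorID, Country, Editor, ReviewerID, Score, Topic, Year}, the whole schema; {AuthorID, ReviewerID} is a candidate key.
Closure of {ReviewerID, Topic} is {AuthorID, Country, Editor, ReviewerID, Score, Topic, Year}, the whole schema; {ReviewerID, Topic} is a candidate key.
Closure of {ReviewerID, Score, Year} is {AuthorID, Country, Editor, ReviewerID, Score, Topic, Year}, the whole schema; {ReviewerID, Score, Year} is a candidate key.
Any other superkey properly contains one of these, so there are no further candidate keys.

{AuthorID, ReviewerID}, {ReviewerID, Score, Year}, {ReviewerID, Topic}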